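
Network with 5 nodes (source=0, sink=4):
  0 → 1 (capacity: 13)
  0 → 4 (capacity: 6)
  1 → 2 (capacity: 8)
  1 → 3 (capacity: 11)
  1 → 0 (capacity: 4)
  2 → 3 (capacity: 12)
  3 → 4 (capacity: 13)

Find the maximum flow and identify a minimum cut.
Max flow = 19, Min cut edges: (0,4), (3,4)

Maximum flow: 19
Minimum cut: (0,4), (3,4)
Partition: S = [0, 1, 2, 3], T = [4]

Max-flow min-cut theorem verified: both equal 19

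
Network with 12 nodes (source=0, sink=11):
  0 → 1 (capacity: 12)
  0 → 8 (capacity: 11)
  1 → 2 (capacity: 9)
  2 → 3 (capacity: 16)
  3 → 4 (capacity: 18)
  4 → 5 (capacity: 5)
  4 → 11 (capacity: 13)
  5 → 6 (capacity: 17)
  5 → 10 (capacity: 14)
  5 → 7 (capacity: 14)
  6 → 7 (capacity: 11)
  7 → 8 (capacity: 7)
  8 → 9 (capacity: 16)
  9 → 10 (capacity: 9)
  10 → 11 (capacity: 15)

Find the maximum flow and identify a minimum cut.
Max flow = 18, Min cut edges: (1,2), (9,10)

Maximum flow: 18
Minimum cut: (1,2), (9,10)
Partition: S = [0, 1, 6, 7, 8, 9], T = [2, 3, 4, 5, 10, 11]

Max-flow min-cut theorem verified: both equal 18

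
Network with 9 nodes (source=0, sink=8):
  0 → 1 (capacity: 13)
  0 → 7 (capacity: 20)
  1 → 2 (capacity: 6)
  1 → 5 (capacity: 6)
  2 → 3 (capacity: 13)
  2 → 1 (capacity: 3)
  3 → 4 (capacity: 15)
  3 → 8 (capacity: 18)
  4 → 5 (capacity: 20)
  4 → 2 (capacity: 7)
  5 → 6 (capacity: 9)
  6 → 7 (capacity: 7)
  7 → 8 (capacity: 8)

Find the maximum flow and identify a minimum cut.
Max flow = 14, Min cut edges: (1,2), (7,8)

Maximum flow: 14
Minimum cut: (1,2), (7,8)
Partition: S = [0, 1, 5, 6, 7], T = [2, 3, 4, 8]

Max-flow min-cut theorem verified: both equal 14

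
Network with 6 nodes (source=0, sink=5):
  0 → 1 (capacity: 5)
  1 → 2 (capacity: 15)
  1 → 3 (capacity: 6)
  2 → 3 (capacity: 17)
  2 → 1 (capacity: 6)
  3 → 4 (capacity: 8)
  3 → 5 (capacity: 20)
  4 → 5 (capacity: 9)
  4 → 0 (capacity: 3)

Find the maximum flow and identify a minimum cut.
Max flow = 5, Min cut edges: (0,1)

Maximum flow: 5
Minimum cut: (0,1)
Partition: S = [0], T = [1, 2, 3, 4, 5]

Max-flow min-cut theorem verified: both equal 5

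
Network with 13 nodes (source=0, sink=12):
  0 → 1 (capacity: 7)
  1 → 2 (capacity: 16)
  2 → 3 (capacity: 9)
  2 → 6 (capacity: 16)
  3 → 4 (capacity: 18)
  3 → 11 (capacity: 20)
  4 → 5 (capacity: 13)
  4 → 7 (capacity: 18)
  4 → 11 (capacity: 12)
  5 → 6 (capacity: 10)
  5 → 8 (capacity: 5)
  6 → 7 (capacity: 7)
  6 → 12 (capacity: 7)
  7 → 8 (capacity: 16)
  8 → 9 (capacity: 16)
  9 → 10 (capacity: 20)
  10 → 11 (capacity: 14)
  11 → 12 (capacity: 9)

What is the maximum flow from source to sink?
Maximum flow = 7

Max flow: 7

Flow assignment:
  0 → 1: 7/7
  1 → 2: 7/16
  2 → 6: 7/16
  6 → 12: 7/7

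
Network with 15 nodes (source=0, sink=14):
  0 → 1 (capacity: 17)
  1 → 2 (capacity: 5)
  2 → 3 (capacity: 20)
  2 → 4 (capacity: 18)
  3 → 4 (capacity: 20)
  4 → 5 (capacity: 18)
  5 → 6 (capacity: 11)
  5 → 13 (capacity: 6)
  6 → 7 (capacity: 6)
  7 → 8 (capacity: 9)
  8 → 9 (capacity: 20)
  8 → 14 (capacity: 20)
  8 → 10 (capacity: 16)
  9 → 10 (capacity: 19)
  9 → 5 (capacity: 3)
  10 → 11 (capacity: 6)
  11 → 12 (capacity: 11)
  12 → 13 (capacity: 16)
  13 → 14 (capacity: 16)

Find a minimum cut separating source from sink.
Min cut value = 5, edges: (1,2)

Min cut value: 5
Partition: S = [0, 1], T = [2, 3, 4, 5, 6, 7, 8, 9, 10, 11, 12, 13, 14]
Cut edges: (1,2)

By max-flow min-cut theorem, max flow = min cut = 5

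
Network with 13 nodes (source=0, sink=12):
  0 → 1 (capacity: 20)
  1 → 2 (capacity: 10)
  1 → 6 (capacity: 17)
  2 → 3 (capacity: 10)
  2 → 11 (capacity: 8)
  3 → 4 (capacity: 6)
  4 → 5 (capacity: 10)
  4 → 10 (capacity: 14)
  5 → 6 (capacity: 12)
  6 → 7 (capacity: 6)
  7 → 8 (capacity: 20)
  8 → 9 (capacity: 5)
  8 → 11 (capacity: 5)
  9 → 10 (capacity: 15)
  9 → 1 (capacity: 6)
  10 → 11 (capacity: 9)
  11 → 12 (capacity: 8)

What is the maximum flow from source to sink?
Maximum flow = 8

Max flow: 8

Flow assignment:
  0 → 1: 8/20
  1 → 2: 8/10
  1 → 6: 5/17
  2 → 3: 2/10
  2 → 11: 6/8
  3 → 4: 2/6
  4 → 10: 2/14
  6 → 7: 5/6
  7 → 8: 5/20
  8 → 9: 5/5
  9 → 1: 5/6
  10 → 11: 2/9
  11 → 12: 8/8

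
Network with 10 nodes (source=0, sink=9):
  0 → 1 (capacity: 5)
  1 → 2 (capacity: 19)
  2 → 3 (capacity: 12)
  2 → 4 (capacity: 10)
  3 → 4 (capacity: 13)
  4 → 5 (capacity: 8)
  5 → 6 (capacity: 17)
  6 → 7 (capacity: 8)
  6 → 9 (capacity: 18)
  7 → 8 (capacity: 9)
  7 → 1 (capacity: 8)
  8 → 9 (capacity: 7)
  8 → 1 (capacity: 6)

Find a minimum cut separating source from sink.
Min cut value = 5, edges: (0,1)

Min cut value: 5
Partition: S = [0], T = [1, 2, 3, 4, 5, 6, 7, 8, 9]
Cut edges: (0,1)

By max-flow min-cut theorem, max flow = min cut = 5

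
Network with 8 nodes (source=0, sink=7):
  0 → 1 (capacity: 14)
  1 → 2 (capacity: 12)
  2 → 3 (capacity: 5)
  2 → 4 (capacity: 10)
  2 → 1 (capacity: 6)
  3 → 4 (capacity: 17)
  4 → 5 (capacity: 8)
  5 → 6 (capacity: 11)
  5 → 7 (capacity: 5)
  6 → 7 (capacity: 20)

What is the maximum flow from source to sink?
Maximum flow = 8

Max flow: 8

Flow assignment:
  0 → 1: 8/14
  1 → 2: 8/12
  2 → 4: 8/10
  4 → 5: 8/8
  5 → 6: 3/11
  5 → 7: 5/5
  6 → 7: 3/20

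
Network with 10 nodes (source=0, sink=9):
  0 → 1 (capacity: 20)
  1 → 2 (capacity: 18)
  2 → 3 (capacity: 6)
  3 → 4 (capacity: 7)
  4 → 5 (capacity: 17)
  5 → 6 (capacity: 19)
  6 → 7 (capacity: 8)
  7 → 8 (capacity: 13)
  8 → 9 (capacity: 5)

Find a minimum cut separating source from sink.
Min cut value = 5, edges: (8,9)

Min cut value: 5
Partition: S = [0, 1, 2, 3, 4, 5, 6, 7, 8], T = [9]
Cut edges: (8,9)

By max-flow min-cut theorem, max flow = min cut = 5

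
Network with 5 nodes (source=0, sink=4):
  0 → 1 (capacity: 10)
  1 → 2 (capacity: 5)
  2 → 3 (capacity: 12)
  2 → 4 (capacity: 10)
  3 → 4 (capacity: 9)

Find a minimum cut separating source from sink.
Min cut value = 5, edges: (1,2)

Min cut value: 5
Partition: S = [0, 1], T = [2, 3, 4]
Cut edges: (1,2)

By max-flow min-cut theorem, max flow = min cut = 5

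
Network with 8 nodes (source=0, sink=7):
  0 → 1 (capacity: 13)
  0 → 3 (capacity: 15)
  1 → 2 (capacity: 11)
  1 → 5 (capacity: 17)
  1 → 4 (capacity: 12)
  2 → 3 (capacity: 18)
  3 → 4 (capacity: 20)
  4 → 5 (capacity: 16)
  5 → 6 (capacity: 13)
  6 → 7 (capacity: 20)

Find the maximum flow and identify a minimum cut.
Max flow = 13, Min cut edges: (5,6)

Maximum flow: 13
Minimum cut: (5,6)
Partition: S = [0, 1, 2, 3, 4, 5], T = [6, 7]

Max-flow min-cut theorem verified: both equal 13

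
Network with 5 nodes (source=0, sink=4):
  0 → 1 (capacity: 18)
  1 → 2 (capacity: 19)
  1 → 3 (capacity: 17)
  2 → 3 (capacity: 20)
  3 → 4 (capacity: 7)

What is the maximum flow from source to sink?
Maximum flow = 7

Max flow: 7

Flow assignment:
  0 → 1: 7/18
  1 → 3: 7/17
  3 → 4: 7/7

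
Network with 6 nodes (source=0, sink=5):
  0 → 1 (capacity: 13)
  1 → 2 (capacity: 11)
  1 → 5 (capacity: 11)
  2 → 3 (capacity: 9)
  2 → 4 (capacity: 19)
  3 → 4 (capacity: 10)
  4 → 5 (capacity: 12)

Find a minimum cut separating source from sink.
Min cut value = 13, edges: (0,1)

Min cut value: 13
Partition: S = [0], T = [1, 2, 3, 4, 5]
Cut edges: (0,1)

By max-flow min-cut theorem, max flow = min cut = 13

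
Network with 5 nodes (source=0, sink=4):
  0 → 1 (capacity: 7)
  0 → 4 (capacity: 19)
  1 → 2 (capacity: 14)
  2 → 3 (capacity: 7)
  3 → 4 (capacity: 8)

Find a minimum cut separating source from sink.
Min cut value = 26, edges: (0,4), (2,3)

Min cut value: 26
Partition: S = [0, 1, 2], T = [3, 4]
Cut edges: (0,4), (2,3)

By max-flow min-cut theorem, max flow = min cut = 26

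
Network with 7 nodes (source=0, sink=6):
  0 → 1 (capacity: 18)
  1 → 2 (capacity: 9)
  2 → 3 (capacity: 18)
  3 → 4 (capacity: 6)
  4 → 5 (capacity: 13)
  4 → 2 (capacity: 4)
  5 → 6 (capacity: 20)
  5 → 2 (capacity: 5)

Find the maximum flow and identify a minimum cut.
Max flow = 6, Min cut edges: (3,4)

Maximum flow: 6
Minimum cut: (3,4)
Partition: S = [0, 1, 2, 3], T = [4, 5, 6]

Max-flow min-cut theorem verified: both equal 6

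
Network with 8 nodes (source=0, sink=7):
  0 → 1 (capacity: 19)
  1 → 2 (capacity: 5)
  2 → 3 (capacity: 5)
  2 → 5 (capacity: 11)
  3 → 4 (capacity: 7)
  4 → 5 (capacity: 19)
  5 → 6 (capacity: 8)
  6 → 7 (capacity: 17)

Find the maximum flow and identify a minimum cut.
Max flow = 5, Min cut edges: (1,2)

Maximum flow: 5
Minimum cut: (1,2)
Partition: S = [0, 1], T = [2, 3, 4, 5, 6, 7]

Max-flow min-cut theorem verified: both equal 5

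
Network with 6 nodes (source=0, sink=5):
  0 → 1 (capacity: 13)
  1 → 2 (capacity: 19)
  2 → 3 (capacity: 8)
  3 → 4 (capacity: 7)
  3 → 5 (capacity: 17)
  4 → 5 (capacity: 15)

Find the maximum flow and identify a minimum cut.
Max flow = 8, Min cut edges: (2,3)

Maximum flow: 8
Minimum cut: (2,3)
Partition: S = [0, 1, 2], T = [3, 4, 5]

Max-flow min-cut theorem verified: both equal 8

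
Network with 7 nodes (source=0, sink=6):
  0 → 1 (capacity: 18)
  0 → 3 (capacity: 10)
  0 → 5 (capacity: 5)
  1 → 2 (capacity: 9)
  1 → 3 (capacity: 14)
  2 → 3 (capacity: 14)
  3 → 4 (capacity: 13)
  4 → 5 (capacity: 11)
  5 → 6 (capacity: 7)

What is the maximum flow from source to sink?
Maximum flow = 7

Max flow: 7

Flow assignment:
  0 → 1: 7/18
  1 → 2: 4/9
  1 → 3: 3/14
  2 → 3: 4/14
  3 → 4: 7/13
  4 → 5: 7/11
  5 → 6: 7/7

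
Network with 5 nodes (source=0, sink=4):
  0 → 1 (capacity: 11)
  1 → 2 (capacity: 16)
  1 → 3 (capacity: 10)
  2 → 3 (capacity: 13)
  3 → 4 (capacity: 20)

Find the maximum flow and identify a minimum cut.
Max flow = 11, Min cut edges: (0,1)

Maximum flow: 11
Minimum cut: (0,1)
Partition: S = [0], T = [1, 2, 3, 4]

Max-flow min-cut theorem verified: both equal 11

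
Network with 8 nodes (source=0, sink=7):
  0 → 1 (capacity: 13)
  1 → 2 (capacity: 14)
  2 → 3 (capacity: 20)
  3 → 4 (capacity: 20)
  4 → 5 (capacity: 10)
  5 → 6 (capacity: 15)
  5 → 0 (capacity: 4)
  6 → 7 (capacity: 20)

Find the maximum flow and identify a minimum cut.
Max flow = 10, Min cut edges: (4,5)

Maximum flow: 10
Minimum cut: (4,5)
Partition: S = [0, 1, 2, 3, 4], T = [5, 6, 7]

Max-flow min-cut theorem verified: both equal 10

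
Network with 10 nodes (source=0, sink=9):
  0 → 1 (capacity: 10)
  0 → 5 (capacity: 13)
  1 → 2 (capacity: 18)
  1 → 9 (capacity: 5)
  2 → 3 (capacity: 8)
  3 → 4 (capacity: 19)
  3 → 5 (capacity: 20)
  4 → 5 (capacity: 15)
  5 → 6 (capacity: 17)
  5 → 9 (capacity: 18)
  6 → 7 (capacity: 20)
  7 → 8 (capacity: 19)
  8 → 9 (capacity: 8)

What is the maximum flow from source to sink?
Maximum flow = 23

Max flow: 23

Flow assignment:
  0 → 1: 10/10
  0 → 5: 13/13
  1 → 2: 5/18
  1 → 9: 5/5
  2 → 3: 5/8
  3 → 5: 5/20
  5 → 9: 18/18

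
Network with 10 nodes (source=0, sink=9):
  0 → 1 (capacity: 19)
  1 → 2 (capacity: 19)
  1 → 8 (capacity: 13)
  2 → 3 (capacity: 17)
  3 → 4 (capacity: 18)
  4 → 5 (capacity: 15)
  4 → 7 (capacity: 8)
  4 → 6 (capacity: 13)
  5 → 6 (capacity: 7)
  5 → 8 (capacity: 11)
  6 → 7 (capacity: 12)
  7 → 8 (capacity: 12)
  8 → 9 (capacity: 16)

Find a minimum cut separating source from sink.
Min cut value = 16, edges: (8,9)

Min cut value: 16
Partition: S = [0, 1, 2, 3, 4, 5, 6, 7, 8], T = [9]
Cut edges: (8,9)

By max-flow min-cut theorem, max flow = min cut = 16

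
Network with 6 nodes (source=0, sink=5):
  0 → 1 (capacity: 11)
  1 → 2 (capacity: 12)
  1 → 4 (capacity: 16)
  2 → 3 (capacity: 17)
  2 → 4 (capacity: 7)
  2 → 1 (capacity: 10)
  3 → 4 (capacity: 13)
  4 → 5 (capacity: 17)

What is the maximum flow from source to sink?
Maximum flow = 11

Max flow: 11

Flow assignment:
  0 → 1: 11/11
  1 → 4: 11/16
  4 → 5: 11/17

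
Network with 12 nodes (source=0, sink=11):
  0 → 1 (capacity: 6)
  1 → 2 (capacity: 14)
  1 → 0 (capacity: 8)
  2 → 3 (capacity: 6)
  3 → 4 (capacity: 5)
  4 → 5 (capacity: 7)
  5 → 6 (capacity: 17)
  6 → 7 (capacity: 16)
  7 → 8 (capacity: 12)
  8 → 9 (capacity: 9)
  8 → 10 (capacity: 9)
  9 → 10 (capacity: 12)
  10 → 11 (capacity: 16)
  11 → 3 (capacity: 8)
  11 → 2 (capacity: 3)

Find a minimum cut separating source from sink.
Min cut value = 5, edges: (3,4)

Min cut value: 5
Partition: S = [0, 1, 2, 3], T = [4, 5, 6, 7, 8, 9, 10, 11]
Cut edges: (3,4)

By max-flow min-cut theorem, max flow = min cut = 5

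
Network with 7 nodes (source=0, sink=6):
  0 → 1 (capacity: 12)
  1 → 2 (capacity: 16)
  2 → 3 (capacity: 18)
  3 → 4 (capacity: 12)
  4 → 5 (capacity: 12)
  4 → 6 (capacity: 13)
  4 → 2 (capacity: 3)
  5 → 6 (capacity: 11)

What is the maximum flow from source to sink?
Maximum flow = 12

Max flow: 12

Flow assignment:
  0 → 1: 12/12
  1 → 2: 12/16
  2 → 3: 12/18
  3 → 4: 12/12
  4 → 6: 12/13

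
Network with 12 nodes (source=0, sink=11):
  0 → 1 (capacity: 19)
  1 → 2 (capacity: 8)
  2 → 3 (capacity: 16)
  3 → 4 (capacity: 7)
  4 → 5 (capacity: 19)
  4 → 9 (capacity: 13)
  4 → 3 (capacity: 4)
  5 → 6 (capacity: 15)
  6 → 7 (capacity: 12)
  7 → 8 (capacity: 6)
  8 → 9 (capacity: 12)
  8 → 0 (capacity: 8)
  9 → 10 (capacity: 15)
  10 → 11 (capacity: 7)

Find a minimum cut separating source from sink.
Min cut value = 7, edges: (10,11)

Min cut value: 7
Partition: S = [0, 1, 2, 3, 4, 5, 6, 7, 8, 9, 10], T = [11]
Cut edges: (10,11)

By max-flow min-cut theorem, max flow = min cut = 7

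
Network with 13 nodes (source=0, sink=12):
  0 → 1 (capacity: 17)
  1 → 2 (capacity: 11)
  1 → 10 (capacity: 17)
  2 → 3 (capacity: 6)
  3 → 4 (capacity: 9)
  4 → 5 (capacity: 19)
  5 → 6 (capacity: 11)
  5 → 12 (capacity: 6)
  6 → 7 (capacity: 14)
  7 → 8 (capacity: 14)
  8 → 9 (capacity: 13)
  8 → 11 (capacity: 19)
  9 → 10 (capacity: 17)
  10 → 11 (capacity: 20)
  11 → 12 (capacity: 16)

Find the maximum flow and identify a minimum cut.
Max flow = 17, Min cut edges: (0,1)

Maximum flow: 17
Minimum cut: (0,1)
Partition: S = [0], T = [1, 2, 3, 4, 5, 6, 7, 8, 9, 10, 11, 12]

Max-flow min-cut theorem verified: both equal 17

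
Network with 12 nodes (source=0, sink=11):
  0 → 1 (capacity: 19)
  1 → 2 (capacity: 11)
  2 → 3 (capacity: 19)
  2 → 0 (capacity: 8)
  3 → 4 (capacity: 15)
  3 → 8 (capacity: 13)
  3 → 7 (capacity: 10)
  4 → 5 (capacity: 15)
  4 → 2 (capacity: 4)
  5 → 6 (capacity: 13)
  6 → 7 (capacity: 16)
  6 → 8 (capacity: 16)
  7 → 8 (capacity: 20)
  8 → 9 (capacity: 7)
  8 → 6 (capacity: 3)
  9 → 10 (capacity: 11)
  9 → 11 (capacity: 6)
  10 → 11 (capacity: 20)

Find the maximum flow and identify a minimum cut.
Max flow = 7, Min cut edges: (8,9)

Maximum flow: 7
Minimum cut: (8,9)
Partition: S = [0, 1, 2, 3, 4, 5, 6, 7, 8], T = [9, 10, 11]

Max-flow min-cut theorem verified: both equal 7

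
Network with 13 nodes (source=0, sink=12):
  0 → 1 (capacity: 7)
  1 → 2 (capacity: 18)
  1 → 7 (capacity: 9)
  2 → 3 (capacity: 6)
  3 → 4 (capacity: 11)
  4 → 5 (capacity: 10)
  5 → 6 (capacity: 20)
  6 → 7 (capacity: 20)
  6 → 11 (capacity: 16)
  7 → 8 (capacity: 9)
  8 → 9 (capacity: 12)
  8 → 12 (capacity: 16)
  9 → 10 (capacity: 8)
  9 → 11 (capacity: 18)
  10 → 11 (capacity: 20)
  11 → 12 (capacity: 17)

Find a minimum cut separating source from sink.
Min cut value = 7, edges: (0,1)

Min cut value: 7
Partition: S = [0], T = [1, 2, 3, 4, 5, 6, 7, 8, 9, 10, 11, 12]
Cut edges: (0,1)

By max-flow min-cut theorem, max flow = min cut = 7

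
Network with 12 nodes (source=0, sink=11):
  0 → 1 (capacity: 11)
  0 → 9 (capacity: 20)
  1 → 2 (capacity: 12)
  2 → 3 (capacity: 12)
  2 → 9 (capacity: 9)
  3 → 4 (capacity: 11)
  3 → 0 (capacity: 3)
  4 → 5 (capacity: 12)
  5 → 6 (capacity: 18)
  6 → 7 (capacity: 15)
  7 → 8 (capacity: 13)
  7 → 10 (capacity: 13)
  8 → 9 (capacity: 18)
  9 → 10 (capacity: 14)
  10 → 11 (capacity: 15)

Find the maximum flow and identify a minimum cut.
Max flow = 15, Min cut edges: (10,11)

Maximum flow: 15
Minimum cut: (10,11)
Partition: S = [0, 1, 2, 3, 4, 5, 6, 7, 8, 9, 10], T = [11]

Max-flow min-cut theorem verified: both equal 15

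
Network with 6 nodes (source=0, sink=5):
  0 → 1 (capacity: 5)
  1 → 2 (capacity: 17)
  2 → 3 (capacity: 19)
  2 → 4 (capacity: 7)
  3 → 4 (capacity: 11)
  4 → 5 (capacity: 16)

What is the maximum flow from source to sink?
Maximum flow = 5

Max flow: 5

Flow assignment:
  0 → 1: 5/5
  1 → 2: 5/17
  2 → 4: 5/7
  4 → 5: 5/16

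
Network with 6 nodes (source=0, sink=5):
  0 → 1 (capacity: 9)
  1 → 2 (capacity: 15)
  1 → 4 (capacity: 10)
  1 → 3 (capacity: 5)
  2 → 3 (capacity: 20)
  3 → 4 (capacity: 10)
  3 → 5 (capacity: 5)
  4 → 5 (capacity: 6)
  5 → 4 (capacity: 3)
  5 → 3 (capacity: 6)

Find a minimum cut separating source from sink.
Min cut value = 9, edges: (0,1)

Min cut value: 9
Partition: S = [0], T = [1, 2, 3, 4, 5]
Cut edges: (0,1)

By max-flow min-cut theorem, max flow = min cut = 9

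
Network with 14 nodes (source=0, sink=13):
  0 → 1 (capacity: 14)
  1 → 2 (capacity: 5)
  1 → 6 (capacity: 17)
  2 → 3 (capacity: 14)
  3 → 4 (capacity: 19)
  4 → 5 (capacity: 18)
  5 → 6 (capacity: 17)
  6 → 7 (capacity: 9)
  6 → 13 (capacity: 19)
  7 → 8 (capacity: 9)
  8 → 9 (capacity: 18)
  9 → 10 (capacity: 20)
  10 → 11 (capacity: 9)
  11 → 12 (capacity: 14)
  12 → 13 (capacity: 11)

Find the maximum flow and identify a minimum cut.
Max flow = 14, Min cut edges: (0,1)

Maximum flow: 14
Minimum cut: (0,1)
Partition: S = [0], T = [1, 2, 3, 4, 5, 6, 7, 8, 9, 10, 11, 12, 13]

Max-flow min-cut theorem verified: both equal 14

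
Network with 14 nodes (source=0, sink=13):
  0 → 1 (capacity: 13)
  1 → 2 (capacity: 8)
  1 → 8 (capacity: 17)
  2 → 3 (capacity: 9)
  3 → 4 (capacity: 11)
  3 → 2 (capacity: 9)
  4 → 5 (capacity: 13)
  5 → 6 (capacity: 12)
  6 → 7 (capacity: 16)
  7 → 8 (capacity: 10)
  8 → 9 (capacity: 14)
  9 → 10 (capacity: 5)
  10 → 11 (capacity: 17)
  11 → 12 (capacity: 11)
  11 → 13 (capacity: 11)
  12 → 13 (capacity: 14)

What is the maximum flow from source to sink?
Maximum flow = 5

Max flow: 5

Flow assignment:
  0 → 1: 5/13
  1 → 8: 5/17
  8 → 9: 5/14
  9 → 10: 5/5
  10 → 11: 5/17
  11 → 13: 5/11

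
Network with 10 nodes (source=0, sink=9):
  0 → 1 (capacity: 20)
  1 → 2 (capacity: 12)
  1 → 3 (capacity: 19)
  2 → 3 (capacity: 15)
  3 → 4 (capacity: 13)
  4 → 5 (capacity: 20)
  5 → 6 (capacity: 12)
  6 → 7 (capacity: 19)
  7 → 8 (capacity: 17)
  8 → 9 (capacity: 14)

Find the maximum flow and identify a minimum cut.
Max flow = 12, Min cut edges: (5,6)

Maximum flow: 12
Minimum cut: (5,6)
Partition: S = [0, 1, 2, 3, 4, 5], T = [6, 7, 8, 9]

Max-flow min-cut theorem verified: both equal 12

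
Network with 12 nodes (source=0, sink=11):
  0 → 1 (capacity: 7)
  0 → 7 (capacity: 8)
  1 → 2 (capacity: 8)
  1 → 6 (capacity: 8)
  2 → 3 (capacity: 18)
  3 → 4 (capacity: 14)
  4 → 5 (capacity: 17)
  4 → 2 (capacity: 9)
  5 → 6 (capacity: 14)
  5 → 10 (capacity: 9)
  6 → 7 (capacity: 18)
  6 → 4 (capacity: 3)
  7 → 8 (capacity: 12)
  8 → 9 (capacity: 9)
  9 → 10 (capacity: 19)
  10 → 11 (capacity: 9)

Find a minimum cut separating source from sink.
Min cut value = 9, edges: (10,11)

Min cut value: 9
Partition: S = [0, 1, 2, 3, 4, 5, 6, 7, 8, 9, 10], T = [11]
Cut edges: (10,11)

By max-flow min-cut theorem, max flow = min cut = 9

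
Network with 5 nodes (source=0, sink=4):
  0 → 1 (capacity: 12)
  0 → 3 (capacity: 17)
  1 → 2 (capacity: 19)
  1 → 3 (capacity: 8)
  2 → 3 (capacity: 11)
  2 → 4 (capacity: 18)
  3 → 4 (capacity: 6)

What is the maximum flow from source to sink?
Maximum flow = 18

Max flow: 18

Flow assignment:
  0 → 1: 12/12
  0 → 3: 6/17
  1 → 2: 12/19
  2 → 4: 12/18
  3 → 4: 6/6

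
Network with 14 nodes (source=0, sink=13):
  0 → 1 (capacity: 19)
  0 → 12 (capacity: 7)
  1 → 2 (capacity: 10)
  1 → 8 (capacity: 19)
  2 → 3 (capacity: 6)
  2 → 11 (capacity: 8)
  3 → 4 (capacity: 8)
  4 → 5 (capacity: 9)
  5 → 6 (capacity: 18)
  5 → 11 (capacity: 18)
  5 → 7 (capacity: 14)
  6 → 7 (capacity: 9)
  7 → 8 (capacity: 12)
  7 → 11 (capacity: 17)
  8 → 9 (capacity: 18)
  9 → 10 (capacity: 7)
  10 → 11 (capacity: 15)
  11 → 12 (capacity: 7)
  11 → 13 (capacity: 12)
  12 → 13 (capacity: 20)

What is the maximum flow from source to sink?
Maximum flow = 24

Max flow: 24

Flow assignment:
  0 → 1: 17/19
  0 → 12: 7/7
  1 → 2: 10/10
  1 → 8: 7/19
  2 → 3: 2/6
  2 → 11: 8/8
  3 → 4: 2/8
  4 → 5: 2/9
  5 → 11: 2/18
  8 → 9: 7/18
  9 → 10: 7/7
  10 → 11: 7/15
  11 → 12: 5/7
  11 → 13: 12/12
  12 → 13: 12/20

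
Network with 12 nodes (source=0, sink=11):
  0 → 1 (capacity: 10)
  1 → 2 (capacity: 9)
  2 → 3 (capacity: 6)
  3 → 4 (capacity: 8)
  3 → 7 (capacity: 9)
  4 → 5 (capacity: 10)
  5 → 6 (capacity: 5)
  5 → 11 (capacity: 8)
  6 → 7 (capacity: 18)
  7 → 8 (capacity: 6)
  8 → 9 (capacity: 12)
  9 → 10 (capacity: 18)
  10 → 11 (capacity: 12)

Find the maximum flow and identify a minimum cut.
Max flow = 6, Min cut edges: (2,3)

Maximum flow: 6
Minimum cut: (2,3)
Partition: S = [0, 1, 2], T = [3, 4, 5, 6, 7, 8, 9, 10, 11]

Max-flow min-cut theorem verified: both equal 6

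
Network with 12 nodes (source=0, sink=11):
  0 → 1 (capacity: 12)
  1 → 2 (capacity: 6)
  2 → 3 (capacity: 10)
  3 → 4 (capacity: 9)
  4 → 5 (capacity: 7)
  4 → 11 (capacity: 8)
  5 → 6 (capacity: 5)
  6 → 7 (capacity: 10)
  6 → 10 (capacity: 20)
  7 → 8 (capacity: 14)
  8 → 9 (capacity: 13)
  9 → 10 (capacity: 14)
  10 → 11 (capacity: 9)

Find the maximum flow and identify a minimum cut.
Max flow = 6, Min cut edges: (1,2)

Maximum flow: 6
Minimum cut: (1,2)
Partition: S = [0, 1], T = [2, 3, 4, 5, 6, 7, 8, 9, 10, 11]

Max-flow min-cut theorem verified: both equal 6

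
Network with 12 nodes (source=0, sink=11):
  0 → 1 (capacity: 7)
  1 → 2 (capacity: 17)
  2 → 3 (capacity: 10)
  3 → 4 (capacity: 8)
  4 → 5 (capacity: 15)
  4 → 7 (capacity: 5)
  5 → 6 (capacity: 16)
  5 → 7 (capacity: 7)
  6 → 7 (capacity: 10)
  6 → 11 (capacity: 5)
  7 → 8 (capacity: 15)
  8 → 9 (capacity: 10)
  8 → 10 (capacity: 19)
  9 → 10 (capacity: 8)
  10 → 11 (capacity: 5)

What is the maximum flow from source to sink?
Maximum flow = 7

Max flow: 7

Flow assignment:
  0 → 1: 7/7
  1 → 2: 7/17
  2 → 3: 7/10
  3 → 4: 7/8
  4 → 5: 5/15
  4 → 7: 2/5
  5 → 6: 5/16
  6 → 11: 5/5
  7 → 8: 2/15
  8 → 10: 2/19
  10 → 11: 2/5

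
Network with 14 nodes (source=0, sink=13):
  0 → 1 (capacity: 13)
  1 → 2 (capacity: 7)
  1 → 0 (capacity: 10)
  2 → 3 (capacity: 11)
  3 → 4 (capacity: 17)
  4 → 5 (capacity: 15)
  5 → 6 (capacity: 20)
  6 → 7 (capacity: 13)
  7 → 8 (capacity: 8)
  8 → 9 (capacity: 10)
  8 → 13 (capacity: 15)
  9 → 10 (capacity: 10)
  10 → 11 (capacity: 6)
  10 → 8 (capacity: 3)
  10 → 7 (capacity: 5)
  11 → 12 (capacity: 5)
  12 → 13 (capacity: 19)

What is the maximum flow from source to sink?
Maximum flow = 7

Max flow: 7

Flow assignment:
  0 → 1: 7/13
  1 → 2: 7/7
  2 → 3: 7/11
  3 → 4: 7/17
  4 → 5: 7/15
  5 → 6: 7/20
  6 → 7: 7/13
  7 → 8: 7/8
  8 → 13: 7/15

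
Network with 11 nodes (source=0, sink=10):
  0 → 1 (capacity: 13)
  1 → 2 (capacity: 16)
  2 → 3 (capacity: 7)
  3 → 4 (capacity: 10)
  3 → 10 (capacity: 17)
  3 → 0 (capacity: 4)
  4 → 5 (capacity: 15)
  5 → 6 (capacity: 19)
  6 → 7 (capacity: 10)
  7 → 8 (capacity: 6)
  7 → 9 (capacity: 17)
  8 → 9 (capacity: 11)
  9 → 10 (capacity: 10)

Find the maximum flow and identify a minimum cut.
Max flow = 7, Min cut edges: (2,3)

Maximum flow: 7
Minimum cut: (2,3)
Partition: S = [0, 1, 2], T = [3, 4, 5, 6, 7, 8, 9, 10]

Max-flow min-cut theorem verified: both equal 7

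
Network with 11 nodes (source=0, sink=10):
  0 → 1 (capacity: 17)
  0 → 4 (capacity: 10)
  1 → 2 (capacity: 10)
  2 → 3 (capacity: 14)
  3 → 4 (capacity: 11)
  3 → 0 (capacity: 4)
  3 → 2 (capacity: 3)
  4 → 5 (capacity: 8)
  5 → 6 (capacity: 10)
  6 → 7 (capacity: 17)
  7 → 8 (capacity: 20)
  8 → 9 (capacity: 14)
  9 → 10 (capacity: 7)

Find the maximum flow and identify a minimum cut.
Max flow = 7, Min cut edges: (9,10)

Maximum flow: 7
Minimum cut: (9,10)
Partition: S = [0, 1, 2, 3, 4, 5, 6, 7, 8, 9], T = [10]

Max-flow min-cut theorem verified: both equal 7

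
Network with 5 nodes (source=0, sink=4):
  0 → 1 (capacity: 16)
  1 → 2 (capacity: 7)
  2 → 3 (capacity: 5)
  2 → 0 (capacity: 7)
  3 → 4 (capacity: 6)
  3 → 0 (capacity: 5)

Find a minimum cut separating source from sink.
Min cut value = 5, edges: (2,3)

Min cut value: 5
Partition: S = [0, 1, 2], T = [3, 4]
Cut edges: (2,3)

By max-flow min-cut theorem, max flow = min cut = 5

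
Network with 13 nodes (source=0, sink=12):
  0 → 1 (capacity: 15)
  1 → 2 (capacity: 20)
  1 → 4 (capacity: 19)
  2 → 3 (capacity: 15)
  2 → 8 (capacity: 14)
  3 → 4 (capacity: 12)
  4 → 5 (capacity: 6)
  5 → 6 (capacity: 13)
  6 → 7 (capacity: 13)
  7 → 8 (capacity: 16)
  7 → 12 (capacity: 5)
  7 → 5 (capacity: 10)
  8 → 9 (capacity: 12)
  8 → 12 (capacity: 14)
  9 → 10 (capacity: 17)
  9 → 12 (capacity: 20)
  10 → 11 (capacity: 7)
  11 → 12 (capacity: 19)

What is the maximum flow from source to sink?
Maximum flow = 15

Max flow: 15

Flow assignment:
  0 → 1: 15/15
  1 → 2: 14/20
  1 → 4: 1/19
  2 → 8: 14/14
  4 → 5: 1/6
  5 → 6: 1/13
  6 → 7: 1/13
  7 → 12: 1/5
  8 → 12: 14/14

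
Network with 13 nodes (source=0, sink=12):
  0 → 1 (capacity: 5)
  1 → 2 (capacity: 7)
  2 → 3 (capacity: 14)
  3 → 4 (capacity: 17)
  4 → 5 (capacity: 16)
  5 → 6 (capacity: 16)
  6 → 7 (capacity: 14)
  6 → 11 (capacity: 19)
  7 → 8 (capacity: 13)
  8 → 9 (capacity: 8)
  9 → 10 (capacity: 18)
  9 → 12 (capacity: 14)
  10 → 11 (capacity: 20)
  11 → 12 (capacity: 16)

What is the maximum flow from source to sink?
Maximum flow = 5

Max flow: 5

Flow assignment:
  0 → 1: 5/5
  1 → 2: 5/7
  2 → 3: 5/14
  3 → 4: 5/17
  4 → 5: 5/16
  5 → 6: 5/16
  6 → 11: 5/19
  11 → 12: 5/16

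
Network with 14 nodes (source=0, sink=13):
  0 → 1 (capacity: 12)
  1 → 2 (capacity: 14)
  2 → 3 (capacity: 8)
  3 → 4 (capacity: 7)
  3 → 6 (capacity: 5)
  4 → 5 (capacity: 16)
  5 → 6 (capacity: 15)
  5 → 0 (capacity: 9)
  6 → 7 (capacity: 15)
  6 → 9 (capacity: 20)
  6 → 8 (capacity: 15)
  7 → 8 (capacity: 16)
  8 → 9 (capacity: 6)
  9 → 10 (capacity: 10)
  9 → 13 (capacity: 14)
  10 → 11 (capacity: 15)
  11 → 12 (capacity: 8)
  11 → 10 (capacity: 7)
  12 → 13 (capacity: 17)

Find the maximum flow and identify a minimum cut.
Max flow = 8, Min cut edges: (2,3)

Maximum flow: 8
Minimum cut: (2,3)
Partition: S = [0, 1, 2], T = [3, 4, 5, 6, 7, 8, 9, 10, 11, 12, 13]

Max-flow min-cut theorem verified: both equal 8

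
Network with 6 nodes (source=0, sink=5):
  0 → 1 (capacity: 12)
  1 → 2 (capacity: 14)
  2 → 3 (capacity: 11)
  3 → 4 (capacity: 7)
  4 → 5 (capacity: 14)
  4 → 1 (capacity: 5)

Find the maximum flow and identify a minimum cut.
Max flow = 7, Min cut edges: (3,4)

Maximum flow: 7
Minimum cut: (3,4)
Partition: S = [0, 1, 2, 3], T = [4, 5]

Max-flow min-cut theorem verified: both equal 7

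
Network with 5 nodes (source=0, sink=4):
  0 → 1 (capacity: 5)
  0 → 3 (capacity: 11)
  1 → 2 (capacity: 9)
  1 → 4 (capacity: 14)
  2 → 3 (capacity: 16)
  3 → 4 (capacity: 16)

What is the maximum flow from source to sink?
Maximum flow = 16

Max flow: 16

Flow assignment:
  0 → 1: 5/5
  0 → 3: 11/11
  1 → 4: 5/14
  3 → 4: 11/16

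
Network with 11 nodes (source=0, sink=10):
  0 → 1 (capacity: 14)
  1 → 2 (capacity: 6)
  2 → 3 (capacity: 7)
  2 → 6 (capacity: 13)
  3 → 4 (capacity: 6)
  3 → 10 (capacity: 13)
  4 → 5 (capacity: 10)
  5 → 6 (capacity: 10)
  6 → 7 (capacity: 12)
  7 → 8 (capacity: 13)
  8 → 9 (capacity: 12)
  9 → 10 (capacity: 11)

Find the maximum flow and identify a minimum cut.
Max flow = 6, Min cut edges: (1,2)

Maximum flow: 6
Minimum cut: (1,2)
Partition: S = [0, 1], T = [2, 3, 4, 5, 6, 7, 8, 9, 10]

Max-flow min-cut theorem verified: both equal 6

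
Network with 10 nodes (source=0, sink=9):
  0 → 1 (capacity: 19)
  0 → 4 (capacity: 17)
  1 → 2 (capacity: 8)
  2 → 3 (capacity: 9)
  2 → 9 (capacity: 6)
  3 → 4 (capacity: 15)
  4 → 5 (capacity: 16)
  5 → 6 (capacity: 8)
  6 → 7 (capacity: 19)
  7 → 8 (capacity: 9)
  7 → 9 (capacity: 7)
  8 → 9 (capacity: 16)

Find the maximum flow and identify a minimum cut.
Max flow = 14, Min cut edges: (2,9), (5,6)

Maximum flow: 14
Minimum cut: (2,9), (5,6)
Partition: S = [0, 1, 2, 3, 4, 5], T = [6, 7, 8, 9]

Max-flow min-cut theorem verified: both equal 14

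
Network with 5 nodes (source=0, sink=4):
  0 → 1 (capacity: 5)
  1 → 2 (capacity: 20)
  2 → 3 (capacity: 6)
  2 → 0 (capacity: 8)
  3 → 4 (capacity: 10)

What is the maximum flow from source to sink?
Maximum flow = 5

Max flow: 5

Flow assignment:
  0 → 1: 5/5
  1 → 2: 5/20
  2 → 3: 5/6
  3 → 4: 5/10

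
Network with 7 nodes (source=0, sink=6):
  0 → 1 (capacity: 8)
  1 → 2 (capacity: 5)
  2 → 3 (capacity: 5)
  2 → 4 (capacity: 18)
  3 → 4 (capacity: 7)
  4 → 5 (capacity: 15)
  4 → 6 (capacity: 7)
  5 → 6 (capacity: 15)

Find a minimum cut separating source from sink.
Min cut value = 5, edges: (1,2)

Min cut value: 5
Partition: S = [0, 1], T = [2, 3, 4, 5, 6]
Cut edges: (1,2)

By max-flow min-cut theorem, max flow = min cut = 5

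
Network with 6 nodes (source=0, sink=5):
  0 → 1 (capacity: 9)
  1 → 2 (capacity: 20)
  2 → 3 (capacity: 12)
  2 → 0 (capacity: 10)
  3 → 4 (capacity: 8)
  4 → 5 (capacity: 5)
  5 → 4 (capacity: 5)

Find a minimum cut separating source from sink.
Min cut value = 5, edges: (4,5)

Min cut value: 5
Partition: S = [0, 1, 2, 3, 4], T = [5]
Cut edges: (4,5)

By max-flow min-cut theorem, max flow = min cut = 5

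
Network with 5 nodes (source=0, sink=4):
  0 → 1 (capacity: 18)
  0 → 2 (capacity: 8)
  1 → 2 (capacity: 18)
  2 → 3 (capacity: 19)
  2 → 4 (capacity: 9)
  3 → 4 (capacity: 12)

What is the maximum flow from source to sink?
Maximum flow = 21

Max flow: 21

Flow assignment:
  0 → 1: 18/18
  0 → 2: 3/8
  1 → 2: 18/18
  2 → 3: 12/19
  2 → 4: 9/9
  3 → 4: 12/12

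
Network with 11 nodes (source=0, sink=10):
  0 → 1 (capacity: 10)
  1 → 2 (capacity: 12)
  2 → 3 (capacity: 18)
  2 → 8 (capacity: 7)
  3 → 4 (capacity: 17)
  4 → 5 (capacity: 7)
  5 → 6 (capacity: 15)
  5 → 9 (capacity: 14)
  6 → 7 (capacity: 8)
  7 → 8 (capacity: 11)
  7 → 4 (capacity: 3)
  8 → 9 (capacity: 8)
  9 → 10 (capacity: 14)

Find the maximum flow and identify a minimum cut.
Max flow = 10, Min cut edges: (0,1)

Maximum flow: 10
Minimum cut: (0,1)
Partition: S = [0], T = [1, 2, 3, 4, 5, 6, 7, 8, 9, 10]

Max-flow min-cut theorem verified: both equal 10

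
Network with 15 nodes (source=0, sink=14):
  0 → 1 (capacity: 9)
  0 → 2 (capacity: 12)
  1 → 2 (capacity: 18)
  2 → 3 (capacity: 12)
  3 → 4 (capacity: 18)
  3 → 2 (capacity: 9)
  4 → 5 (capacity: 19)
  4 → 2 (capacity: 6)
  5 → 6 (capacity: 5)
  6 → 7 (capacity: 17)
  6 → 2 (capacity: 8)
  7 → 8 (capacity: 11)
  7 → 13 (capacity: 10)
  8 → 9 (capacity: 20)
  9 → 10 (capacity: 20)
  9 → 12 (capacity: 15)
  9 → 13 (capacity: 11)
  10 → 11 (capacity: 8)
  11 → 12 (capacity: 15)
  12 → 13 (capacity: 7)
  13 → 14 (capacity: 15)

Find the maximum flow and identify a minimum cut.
Max flow = 5, Min cut edges: (5,6)

Maximum flow: 5
Minimum cut: (5,6)
Partition: S = [0, 1, 2, 3, 4, 5], T = [6, 7, 8, 9, 10, 11, 12, 13, 14]

Max-flow min-cut theorem verified: both equal 5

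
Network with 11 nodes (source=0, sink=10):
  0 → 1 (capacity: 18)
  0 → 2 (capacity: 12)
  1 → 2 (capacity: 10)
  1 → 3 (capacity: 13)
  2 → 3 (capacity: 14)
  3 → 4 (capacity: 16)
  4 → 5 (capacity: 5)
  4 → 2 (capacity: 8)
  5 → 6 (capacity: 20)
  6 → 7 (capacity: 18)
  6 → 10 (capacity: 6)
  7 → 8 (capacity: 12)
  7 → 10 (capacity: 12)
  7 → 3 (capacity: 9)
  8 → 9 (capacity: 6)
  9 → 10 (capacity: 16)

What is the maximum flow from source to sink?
Maximum flow = 5

Max flow: 5

Flow assignment:
  0 → 1: 5/18
  1 → 3: 5/13
  2 → 3: 8/14
  3 → 4: 13/16
  4 → 5: 5/5
  4 → 2: 8/8
  5 → 6: 5/20
  6 → 10: 5/6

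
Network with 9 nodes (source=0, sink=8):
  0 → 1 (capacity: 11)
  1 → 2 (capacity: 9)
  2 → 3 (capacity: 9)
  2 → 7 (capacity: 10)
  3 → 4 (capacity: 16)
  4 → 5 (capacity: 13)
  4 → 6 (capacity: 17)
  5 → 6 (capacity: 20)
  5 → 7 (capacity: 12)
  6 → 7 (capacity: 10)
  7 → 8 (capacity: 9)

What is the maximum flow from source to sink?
Maximum flow = 9

Max flow: 9

Flow assignment:
  0 → 1: 9/11
  1 → 2: 9/9
  2 → 7: 9/10
  7 → 8: 9/9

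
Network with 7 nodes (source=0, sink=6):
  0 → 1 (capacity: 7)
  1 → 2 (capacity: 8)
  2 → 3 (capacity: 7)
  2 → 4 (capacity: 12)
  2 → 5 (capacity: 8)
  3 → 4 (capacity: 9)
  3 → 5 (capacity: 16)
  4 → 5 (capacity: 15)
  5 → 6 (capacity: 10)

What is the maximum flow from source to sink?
Maximum flow = 7

Max flow: 7

Flow assignment:
  0 → 1: 7/7
  1 → 2: 7/8
  2 → 5: 7/8
  5 → 6: 7/10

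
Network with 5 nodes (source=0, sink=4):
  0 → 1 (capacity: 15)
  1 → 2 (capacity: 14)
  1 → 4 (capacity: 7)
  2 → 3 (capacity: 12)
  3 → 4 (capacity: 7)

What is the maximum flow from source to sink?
Maximum flow = 14

Max flow: 14

Flow assignment:
  0 → 1: 14/15
  1 → 2: 7/14
  1 → 4: 7/7
  2 → 3: 7/12
  3 → 4: 7/7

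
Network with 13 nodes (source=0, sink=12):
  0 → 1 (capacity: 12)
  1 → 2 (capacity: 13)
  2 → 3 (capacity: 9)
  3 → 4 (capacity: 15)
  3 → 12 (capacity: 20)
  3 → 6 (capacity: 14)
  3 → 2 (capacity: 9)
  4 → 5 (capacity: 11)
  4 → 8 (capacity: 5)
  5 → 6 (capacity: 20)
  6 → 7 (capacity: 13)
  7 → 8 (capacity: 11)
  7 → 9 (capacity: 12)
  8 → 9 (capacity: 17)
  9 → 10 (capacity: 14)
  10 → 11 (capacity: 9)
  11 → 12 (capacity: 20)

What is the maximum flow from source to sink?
Maximum flow = 9

Max flow: 9

Flow assignment:
  0 → 1: 9/12
  1 → 2: 9/13
  2 → 3: 9/9
  3 → 12: 9/20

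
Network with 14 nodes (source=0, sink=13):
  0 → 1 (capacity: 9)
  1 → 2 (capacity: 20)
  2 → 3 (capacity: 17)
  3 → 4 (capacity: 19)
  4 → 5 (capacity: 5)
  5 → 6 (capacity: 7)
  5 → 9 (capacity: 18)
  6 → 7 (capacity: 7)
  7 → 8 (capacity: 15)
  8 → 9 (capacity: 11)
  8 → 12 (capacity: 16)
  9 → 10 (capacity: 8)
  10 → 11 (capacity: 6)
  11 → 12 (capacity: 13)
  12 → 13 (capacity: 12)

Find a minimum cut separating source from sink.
Min cut value = 5, edges: (4,5)

Min cut value: 5
Partition: S = [0, 1, 2, 3, 4], T = [5, 6, 7, 8, 9, 10, 11, 12, 13]
Cut edges: (4,5)

By max-flow min-cut theorem, max flow = min cut = 5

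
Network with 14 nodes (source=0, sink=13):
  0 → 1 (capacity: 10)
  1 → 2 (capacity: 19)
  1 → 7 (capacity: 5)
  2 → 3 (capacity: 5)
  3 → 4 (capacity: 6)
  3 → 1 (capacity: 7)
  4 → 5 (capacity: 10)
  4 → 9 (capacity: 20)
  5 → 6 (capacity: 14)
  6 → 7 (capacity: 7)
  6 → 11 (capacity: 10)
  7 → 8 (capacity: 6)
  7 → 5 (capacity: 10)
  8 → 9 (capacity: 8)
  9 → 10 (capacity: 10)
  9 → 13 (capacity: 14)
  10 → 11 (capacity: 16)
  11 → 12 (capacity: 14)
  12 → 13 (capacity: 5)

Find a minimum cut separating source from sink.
Min cut value = 10, edges: (1,7), (2,3)

Min cut value: 10
Partition: S = [0, 1, 2], T = [3, 4, 5, 6, 7, 8, 9, 10, 11, 12, 13]
Cut edges: (1,7), (2,3)

By max-flow min-cut theorem, max flow = min cut = 10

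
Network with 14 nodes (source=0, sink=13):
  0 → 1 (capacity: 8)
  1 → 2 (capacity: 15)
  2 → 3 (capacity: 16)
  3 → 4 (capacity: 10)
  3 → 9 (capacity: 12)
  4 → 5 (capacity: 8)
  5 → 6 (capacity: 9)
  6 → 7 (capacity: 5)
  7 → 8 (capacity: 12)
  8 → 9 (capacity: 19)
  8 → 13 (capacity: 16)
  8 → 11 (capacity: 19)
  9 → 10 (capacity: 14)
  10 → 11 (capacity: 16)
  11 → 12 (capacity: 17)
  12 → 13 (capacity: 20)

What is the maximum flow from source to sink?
Maximum flow = 8

Max flow: 8

Flow assignment:
  0 → 1: 8/8
  1 → 2: 8/15
  2 → 3: 8/16
  3 → 9: 8/12
  9 → 10: 8/14
  10 → 11: 8/16
  11 → 12: 8/17
  12 → 13: 8/20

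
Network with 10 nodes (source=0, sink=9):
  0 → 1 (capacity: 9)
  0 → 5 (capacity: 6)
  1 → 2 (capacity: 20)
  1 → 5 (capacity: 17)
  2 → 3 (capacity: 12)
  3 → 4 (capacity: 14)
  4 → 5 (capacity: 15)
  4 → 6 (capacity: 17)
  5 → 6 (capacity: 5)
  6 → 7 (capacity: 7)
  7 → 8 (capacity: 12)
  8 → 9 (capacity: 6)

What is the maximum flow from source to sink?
Maximum flow = 6

Max flow: 6

Flow assignment:
  0 → 1: 6/9
  1 → 2: 6/20
  2 → 3: 6/12
  3 → 4: 6/14
  4 → 5: 4/15
  4 → 6: 2/17
  5 → 6: 4/5
  6 → 7: 6/7
  7 → 8: 6/12
  8 → 9: 6/6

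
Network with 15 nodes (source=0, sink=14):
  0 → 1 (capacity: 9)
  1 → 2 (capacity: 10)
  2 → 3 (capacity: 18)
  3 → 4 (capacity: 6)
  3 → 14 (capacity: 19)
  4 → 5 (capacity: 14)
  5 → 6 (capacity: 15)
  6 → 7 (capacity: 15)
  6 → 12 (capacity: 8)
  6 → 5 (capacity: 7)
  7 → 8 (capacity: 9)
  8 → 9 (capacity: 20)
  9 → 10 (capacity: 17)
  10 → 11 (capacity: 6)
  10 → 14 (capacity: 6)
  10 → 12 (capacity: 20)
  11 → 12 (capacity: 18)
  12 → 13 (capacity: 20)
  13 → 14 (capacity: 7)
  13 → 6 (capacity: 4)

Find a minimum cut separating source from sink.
Min cut value = 9, edges: (0,1)

Min cut value: 9
Partition: S = [0], T = [1, 2, 3, 4, 5, 6, 7, 8, 9, 10, 11, 12, 13, 14]
Cut edges: (0,1)

By max-flow min-cut theorem, max flow = min cut = 9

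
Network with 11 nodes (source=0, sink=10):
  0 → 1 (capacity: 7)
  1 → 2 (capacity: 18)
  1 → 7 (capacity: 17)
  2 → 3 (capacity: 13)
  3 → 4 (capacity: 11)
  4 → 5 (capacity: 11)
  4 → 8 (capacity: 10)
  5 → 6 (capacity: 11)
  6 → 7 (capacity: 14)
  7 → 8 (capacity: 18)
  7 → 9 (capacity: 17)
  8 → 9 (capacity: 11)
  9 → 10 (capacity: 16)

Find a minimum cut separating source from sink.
Min cut value = 7, edges: (0,1)

Min cut value: 7
Partition: S = [0], T = [1, 2, 3, 4, 5, 6, 7, 8, 9, 10]
Cut edges: (0,1)

By max-flow min-cut theorem, max flow = min cut = 7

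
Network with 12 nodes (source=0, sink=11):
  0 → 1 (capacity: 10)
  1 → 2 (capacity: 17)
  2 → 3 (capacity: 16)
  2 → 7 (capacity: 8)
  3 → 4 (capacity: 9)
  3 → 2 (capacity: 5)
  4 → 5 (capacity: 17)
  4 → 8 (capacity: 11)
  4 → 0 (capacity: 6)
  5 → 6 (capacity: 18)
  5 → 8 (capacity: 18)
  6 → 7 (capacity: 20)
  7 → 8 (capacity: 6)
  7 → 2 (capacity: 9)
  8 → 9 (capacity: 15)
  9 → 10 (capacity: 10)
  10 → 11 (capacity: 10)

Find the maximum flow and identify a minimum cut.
Max flow = 10, Min cut edges: (10,11)

Maximum flow: 10
Minimum cut: (10,11)
Partition: S = [0, 1, 2, 3, 4, 5, 6, 7, 8, 9, 10], T = [11]

Max-flow min-cut theorem verified: both equal 10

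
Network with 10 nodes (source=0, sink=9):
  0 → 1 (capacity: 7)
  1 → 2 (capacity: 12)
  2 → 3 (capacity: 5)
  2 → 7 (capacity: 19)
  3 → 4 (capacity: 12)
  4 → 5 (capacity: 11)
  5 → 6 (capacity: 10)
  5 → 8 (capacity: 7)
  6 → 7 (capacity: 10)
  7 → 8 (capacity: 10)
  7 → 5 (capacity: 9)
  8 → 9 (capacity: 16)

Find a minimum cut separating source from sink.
Min cut value = 7, edges: (0,1)

Min cut value: 7
Partition: S = [0], T = [1, 2, 3, 4, 5, 6, 7, 8, 9]
Cut edges: (0,1)

By max-flow min-cut theorem, max flow = min cut = 7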